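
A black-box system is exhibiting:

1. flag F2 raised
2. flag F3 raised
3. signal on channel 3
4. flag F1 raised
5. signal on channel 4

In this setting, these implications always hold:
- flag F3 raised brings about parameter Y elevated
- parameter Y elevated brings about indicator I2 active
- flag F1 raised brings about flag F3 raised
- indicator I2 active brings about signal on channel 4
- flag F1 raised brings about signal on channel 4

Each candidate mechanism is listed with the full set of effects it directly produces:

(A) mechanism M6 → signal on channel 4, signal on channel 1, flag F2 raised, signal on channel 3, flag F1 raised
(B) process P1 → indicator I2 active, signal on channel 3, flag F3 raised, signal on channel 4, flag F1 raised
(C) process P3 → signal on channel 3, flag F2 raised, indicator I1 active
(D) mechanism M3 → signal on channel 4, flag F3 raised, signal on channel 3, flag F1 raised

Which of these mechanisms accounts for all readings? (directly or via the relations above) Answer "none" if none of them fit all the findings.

Testing each hypothesis:
(A) mechanism M6 — flag F2 raised match; flag F3 raised match (via flag F1 raised → flag F3 raised); signal on channel 3 match; flag F1 raised match; signal on channel 4 match
(B) process P1 — flag F2 raised miss; flag F3 raised match; signal on channel 3 match; flag F1 raised match; signal on channel 4 match
(C) process P3 — does not account for flag F3 raised, flag F1 raised, signal on channel 4
(D) mechanism M3 — flag F2 raised miss; flag F3 raised match; signal on channel 3 match; flag F1 raised match; signal on channel 4 match
Only (A) is consistent with every observation.

A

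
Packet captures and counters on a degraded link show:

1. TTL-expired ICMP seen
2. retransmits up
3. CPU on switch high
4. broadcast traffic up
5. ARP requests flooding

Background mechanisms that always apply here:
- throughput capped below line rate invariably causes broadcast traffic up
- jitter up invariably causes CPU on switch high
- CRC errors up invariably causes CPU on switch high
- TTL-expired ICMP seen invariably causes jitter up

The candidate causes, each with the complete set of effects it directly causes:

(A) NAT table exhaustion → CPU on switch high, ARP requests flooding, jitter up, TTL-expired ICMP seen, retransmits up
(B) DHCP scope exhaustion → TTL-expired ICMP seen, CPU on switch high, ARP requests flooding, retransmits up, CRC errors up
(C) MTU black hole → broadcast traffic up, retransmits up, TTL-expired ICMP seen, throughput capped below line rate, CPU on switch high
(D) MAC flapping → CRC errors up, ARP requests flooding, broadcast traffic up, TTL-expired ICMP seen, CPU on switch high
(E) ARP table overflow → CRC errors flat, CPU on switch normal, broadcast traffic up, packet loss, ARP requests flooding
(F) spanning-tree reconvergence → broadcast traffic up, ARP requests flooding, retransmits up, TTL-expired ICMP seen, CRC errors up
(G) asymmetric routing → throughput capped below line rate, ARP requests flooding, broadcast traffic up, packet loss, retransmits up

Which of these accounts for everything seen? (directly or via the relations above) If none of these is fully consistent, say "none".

F

Per-candidate check:
(A) NAT table exhaustion — does not account for broadcast traffic up
(B) DHCP scope exhaustion — TTL-expired ICMP seen match; retransmits up match; CPU on switch high match; broadcast traffic up miss; ARP requests flooding match
(C) MTU black hole — TTL-expired ICMP seen match; retransmits up match; CPU on switch high match; broadcast traffic up match; ARP requests flooding miss
(D) MAC flapping — TTL-expired ICMP seen match; retransmits up miss; CPU on switch high match; broadcast traffic up match; ARP requests flooding match
(E) ARP table overflow — fails on TTL-expired ICMP seen, retransmits up, CPU on switch high (predicts CPU on switch normal, not CPU on switch high)
(F) spanning-tree reconvergence — TTL-expired ICMP seen match; retransmits up match; CPU on switch high match (by CRC errors up → CPU on switch high); broadcast traffic up match; ARP requests flooding match
(G) asymmetric routing — TTL-expired ICMP seen miss; retransmits up match; CPU on switch high miss; broadcast traffic up match; ARP requests flooding match
Only (F) is consistent with every observation.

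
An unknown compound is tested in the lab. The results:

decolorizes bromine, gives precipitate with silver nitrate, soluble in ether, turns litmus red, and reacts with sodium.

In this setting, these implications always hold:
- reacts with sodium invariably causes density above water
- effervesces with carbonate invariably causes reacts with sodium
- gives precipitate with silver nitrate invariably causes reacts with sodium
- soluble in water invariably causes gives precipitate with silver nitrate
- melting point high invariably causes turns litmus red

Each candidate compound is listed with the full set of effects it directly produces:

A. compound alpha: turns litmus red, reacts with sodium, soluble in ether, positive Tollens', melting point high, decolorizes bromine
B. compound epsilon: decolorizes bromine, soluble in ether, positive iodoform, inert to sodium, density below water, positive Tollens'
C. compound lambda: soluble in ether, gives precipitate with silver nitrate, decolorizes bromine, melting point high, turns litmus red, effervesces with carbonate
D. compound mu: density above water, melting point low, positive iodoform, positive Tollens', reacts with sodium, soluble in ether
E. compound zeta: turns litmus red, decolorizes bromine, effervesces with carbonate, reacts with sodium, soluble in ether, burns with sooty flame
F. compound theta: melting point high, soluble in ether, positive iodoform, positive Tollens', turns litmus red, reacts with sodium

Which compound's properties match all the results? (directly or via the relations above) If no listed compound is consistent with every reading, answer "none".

Checking each candidate against the observations:
(A) compound alpha — decolorizes bromine +; gives precipitate with silver nitrate -; soluble in ether +; turns litmus red +; reacts with sodium +
(B) compound epsilon — fails on gives precipitate with silver nitrate, turns litmus red, reacts with sodium (predicts inert to sodium, not reacts with sodium)
(C) compound lambda — decolorizes bromine +; gives precipitate with silver nitrate +; soluble in ether +; turns litmus red +; reacts with sodium + (via gives precipitate with silver nitrate → reacts with sodium)
(D) compound mu — does not account for decolorizes bromine, gives precipitate with silver nitrate, turns litmus red
(E) compound zeta — decolorizes bromine +; gives precipitate with silver nitrate -; soluble in ether +; turns litmus red +; reacts with sodium +
(F) compound theta — does not account for decolorizes bromine, gives precipitate with silver nitrate
(C) alone accounts for all the evidence.

C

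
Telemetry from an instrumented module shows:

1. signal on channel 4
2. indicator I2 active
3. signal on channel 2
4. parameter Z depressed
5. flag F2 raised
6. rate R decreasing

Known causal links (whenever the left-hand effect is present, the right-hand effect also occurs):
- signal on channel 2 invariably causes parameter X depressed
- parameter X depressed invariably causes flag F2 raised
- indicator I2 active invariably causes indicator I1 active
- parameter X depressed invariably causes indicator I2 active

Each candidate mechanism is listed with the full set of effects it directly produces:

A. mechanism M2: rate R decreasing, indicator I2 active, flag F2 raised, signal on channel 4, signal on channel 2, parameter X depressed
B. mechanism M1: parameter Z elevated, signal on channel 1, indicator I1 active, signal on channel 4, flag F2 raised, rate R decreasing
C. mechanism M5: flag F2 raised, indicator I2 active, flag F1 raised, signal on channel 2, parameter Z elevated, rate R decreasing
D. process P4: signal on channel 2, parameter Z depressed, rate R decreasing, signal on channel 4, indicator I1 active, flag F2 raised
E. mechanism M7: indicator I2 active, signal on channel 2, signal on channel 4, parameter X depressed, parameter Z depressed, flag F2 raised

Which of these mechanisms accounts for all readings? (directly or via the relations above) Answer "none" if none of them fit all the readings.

Per-candidate check:
(A) mechanism M2 — signal on channel 4 match; indicator I2 active match; signal on channel 2 match; parameter Z depressed miss; flag F2 raised match; rate R decreasing match
(B) mechanism M1 — signal on channel 4 match; indicator I2 active miss; signal on channel 2 miss; parameter Z depressed miss; flag F2 raised match; rate R decreasing match
(C) mechanism M5 — fails on signal on channel 4, parameter Z depressed (predicts parameter Z elevated, not parameter Z depressed)
(D) process P4 — signal on channel 4 match; indicator I2 active match (via signal on channel 2 → parameter X depressed → indicator I2 active); signal on channel 2 match; parameter Z depressed match; flag F2 raised match; rate R decreasing match
(E) mechanism M7 — does not account for rate R decreasing
(D) is the only candidate with no mismatches.

D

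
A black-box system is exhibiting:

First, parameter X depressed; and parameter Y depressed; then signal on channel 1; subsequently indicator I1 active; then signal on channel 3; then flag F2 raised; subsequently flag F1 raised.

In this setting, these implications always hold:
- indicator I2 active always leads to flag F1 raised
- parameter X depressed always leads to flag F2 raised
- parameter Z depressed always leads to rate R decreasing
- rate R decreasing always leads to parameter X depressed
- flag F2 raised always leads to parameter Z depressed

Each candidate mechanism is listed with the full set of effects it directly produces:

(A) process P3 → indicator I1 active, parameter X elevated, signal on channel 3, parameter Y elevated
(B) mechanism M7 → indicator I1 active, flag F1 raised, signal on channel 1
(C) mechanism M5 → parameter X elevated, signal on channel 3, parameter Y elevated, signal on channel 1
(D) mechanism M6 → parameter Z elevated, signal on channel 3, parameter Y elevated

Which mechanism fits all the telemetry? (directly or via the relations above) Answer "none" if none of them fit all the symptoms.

For each candidate, compare predicted effects to what was observed:
(A) process P3 — parameter X depressed ✗; parameter Y depressed ✗; signal on channel 1 ✗; indicator I1 active ✓; signal on channel 3 ✓; flag F2 raised ✗; flag F1 raised ✗
(B) mechanism M7 — does not account for parameter X depressed, parameter Y depressed, signal on channel 3, flag F2 raised
(C) mechanism M5 — fails on parameter X depressed, parameter Y depressed, indicator I1 active, flag F2 raised, flag F1 raised (predicts parameter X elevated, not parameter X depressed; predicts parameter Y elevated, not parameter Y depressed)
(D) mechanism M6 — parameter X depressed ✗; parameter Y depressed ✗; signal on channel 1 ✗; indicator I1 active ✗; signal on channel 3 ✓; flag F2 raised ✗; flag F1 raised ✗
Every candidate fails on at least one observation.

none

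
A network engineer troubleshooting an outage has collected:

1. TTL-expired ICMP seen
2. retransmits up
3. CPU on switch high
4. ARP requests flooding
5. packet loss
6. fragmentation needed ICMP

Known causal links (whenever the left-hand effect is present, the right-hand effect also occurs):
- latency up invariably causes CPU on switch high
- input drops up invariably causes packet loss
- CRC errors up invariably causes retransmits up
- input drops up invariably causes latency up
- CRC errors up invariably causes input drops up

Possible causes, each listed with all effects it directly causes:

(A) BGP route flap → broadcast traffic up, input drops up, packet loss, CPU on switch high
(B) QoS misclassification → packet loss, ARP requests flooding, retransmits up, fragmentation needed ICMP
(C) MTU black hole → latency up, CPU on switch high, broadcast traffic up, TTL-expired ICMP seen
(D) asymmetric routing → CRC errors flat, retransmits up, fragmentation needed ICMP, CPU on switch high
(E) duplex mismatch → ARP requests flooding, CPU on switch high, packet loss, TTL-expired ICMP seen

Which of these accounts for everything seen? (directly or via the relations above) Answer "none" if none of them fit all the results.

none

Checking each candidate against the observations:
(A) BGP route flap — does not account for TTL-expired ICMP seen, retransmits up, ARP requests flooding, fragmentation needed ICMP
(B) QoS misclassification — TTL-expired ICMP seen -; retransmits up +; CPU on switch high -; ARP requests flooding +; packet loss +; fragmentation needed ICMP +
(C) MTU black hole — does not account for retransmits up, ARP requests flooding, packet loss, fragmentation needed ICMP
(D) asymmetric routing — TTL-expired ICMP seen -; retransmits up +; CPU on switch high +; ARP requests flooding -; packet loss -; fragmentation needed ICMP +
(E) duplex mismatch — TTL-expired ICMP seen +; retransmits up -; CPU on switch high +; ARP requests flooding +; packet loss +; fragmentation needed ICMP -
Every candidate fails on at least one observation.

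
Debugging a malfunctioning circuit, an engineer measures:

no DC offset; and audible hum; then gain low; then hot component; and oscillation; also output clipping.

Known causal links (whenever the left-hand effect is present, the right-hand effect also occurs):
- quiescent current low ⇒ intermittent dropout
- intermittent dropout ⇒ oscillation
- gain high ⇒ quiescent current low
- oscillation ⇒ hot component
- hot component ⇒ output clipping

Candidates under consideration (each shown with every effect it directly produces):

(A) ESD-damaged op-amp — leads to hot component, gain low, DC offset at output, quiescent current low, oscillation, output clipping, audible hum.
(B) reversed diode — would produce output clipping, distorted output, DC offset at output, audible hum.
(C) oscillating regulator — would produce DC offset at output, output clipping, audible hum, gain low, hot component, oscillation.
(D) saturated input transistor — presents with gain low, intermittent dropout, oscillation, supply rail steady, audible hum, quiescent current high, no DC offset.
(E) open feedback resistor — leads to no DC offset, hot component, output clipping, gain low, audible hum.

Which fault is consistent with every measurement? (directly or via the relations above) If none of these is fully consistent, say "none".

Checking each candidate against the observations:
(A) ESD-damaged op-amp — no DC offset -; audible hum +; gain low +; hot component +; oscillation +; output clipping +
(B) reversed diode — fails on no DC offset, gain low, hot component, oscillation (predicts DC offset at output, not no DC offset)
(C) oscillating regulator — no DC offset -; audible hum +; gain low +; hot component +; oscillation +; output clipping +
(D) saturated input transistor — accounts for every observation (hot component through oscillation → hot component)
(E) open feedback resistor — no DC offset +; audible hum +; gain low +; hot component +; oscillation -; output clipping +
(D) is the only candidate with no mismatches.

D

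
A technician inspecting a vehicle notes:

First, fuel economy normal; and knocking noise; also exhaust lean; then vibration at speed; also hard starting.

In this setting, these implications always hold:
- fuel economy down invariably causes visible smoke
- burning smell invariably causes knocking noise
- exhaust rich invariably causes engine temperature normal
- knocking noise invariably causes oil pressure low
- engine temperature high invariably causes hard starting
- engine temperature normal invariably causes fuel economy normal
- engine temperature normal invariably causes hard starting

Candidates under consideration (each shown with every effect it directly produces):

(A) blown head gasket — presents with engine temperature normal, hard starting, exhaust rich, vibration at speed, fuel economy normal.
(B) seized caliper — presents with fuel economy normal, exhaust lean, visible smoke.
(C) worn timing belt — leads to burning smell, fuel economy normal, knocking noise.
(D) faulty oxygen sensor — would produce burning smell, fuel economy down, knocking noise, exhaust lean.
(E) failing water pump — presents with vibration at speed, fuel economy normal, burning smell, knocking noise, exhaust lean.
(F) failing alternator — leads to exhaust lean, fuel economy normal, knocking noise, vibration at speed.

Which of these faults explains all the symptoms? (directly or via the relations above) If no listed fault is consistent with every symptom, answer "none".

none

Checking each candidate against the observations:
(A) blown head gasket — fuel economy normal match; knocking noise miss; exhaust lean miss; vibration at speed match; hard starting match
(B) seized caliper — does not account for knocking noise, vibration at speed, hard starting
(C) worn timing belt — fuel economy normal match; knocking noise match; exhaust lean miss; vibration at speed miss; hard starting miss
(D) faulty oxygen sensor — fuel economy normal miss; knocking noise match; exhaust lean match; vibration at speed miss; hard starting miss
(E) failing water pump — fuel economy normal match; knocking noise match; exhaust lean match; vibration at speed match; hard starting miss
(F) failing alternator — fuel economy normal match; knocking noise match; exhaust lean match; vibration at speed match; hard starting miss
No candidate is consistent with all observations.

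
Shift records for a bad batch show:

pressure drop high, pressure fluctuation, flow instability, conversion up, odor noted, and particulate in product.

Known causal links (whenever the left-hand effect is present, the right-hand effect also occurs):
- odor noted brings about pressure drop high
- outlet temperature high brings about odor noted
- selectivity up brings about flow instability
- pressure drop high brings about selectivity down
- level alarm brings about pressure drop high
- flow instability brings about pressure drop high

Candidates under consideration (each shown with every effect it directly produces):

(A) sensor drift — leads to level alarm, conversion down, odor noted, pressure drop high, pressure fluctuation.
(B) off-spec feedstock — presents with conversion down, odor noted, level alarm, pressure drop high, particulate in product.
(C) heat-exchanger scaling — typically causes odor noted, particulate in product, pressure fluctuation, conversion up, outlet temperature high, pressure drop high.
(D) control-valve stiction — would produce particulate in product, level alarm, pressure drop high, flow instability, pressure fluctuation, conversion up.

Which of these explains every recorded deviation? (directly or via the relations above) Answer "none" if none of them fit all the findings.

For each candidate, compare predicted effects to what was observed:
(A) sensor drift — pressure drop high +; pressure fluctuation +; flow instability -; conversion up -; odor noted +; particulate in product -
(B) off-spec feedstock — fails on pressure fluctuation, flow instability, conversion up (predicts conversion down, not conversion up)
(C) heat-exchanger scaling — does not account for flow instability
(D) control-valve stiction — pressure drop high +; pressure fluctuation +; flow instability +; conversion up +; odor noted -; particulate in product +
Every candidate fails on at least one observation.

none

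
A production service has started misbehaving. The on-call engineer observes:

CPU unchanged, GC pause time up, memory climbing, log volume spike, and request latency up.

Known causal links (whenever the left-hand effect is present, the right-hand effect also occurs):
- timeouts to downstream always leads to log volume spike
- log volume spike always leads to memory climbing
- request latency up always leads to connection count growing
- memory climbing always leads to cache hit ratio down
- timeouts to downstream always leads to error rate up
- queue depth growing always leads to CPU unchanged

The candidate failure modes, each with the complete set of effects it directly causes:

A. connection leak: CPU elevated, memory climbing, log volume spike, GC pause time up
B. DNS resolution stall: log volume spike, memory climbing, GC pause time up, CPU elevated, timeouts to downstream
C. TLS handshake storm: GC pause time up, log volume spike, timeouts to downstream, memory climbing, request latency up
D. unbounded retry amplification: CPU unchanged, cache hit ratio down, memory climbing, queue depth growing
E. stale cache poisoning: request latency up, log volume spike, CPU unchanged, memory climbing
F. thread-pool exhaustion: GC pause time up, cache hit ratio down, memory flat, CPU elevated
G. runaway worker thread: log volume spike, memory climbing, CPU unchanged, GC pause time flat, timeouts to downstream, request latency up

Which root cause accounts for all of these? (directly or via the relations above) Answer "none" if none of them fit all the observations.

For each candidate, compare predicted effects to what was observed:
(A) connection leak — CPU unchanged ✗; GC pause time up ✓; memory climbing ✓; log volume spike ✓; request latency up ✗
(B) DNS resolution stall — CPU unchanged ✗; GC pause time up ✓; memory climbing ✓; log volume spike ✓; request latency up ✗
(C) TLS handshake storm — does not account for CPU unchanged
(D) unbounded retry amplification — CPU unchanged ✓; GC pause time up ✗; memory climbing ✓; log volume spike ✗; request latency up ✗
(E) stale cache poisoning — does not account for GC pause time up
(F) thread-pool exhaustion — fails on CPU unchanged, memory climbing, log volume spike, request latency up (predicts CPU elevated, not CPU unchanged; predicts memory flat, not memory climbing)
(G) runaway worker thread — fails on GC pause time up (predicts GC pause time flat, not GC pause time up)
No candidate is consistent with all observations.

none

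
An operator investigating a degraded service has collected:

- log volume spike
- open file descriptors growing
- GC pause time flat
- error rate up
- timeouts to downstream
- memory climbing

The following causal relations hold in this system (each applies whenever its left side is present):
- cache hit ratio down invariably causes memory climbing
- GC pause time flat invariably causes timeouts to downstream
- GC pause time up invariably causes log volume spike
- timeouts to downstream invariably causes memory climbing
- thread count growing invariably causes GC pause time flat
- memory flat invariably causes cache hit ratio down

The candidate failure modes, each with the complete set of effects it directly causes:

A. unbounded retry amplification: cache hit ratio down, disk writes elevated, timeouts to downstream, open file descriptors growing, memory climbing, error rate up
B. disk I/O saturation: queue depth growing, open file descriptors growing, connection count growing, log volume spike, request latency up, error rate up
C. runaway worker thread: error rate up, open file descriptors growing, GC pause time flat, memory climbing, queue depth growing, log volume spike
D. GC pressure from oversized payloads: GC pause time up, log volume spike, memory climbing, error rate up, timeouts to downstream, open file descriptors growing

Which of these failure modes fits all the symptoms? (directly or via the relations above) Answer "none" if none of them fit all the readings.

For each candidate, compare predicted effects to what was observed:
(A) unbounded retry amplification — does not account for log volume spike, GC pause time flat
(B) disk I/O saturation — log volume spike ✓; open file descriptors growing ✓; GC pause time flat ✗; error rate up ✓; timeouts to downstream ✗; memory climbing ✗
(C) runaway worker thread — log volume spike ✓; open file descriptors growing ✓; GC pause time flat ✓; error rate up ✓; timeouts to downstream ✓ (by GC pause time flat → timeouts to downstream); memory climbing ✓
(D) GC pressure from oversized payloads — fails on GC pause time flat (predicts GC pause time up, not GC pause time flat)
(C) is the only candidate with no mismatches.

C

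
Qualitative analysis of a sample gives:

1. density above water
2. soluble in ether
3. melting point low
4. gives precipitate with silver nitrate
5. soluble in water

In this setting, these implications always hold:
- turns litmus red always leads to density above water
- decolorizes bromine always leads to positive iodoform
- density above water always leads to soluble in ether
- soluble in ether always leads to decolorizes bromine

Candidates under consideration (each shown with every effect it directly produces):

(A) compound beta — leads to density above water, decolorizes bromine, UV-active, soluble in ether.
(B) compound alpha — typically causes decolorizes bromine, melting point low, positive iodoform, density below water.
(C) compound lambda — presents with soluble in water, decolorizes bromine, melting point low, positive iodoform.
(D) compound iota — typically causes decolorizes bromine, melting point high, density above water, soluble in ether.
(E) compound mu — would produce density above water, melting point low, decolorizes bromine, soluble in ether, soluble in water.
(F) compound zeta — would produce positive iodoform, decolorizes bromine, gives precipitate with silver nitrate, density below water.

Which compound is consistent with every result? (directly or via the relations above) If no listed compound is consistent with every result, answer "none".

none

Testing each hypothesis:
(A) compound beta — density above water ✓; soluble in ether ✓; melting point low ✗; gives precipitate with silver nitrate ✗; soluble in water ✗
(B) compound alpha — density above water ✗; soluble in ether ✗; melting point low ✓; gives precipitate with silver nitrate ✗; soluble in water ✗
(C) compound lambda — density above water ✗; soluble in ether ✗; melting point low ✓; gives precipitate with silver nitrate ✗; soluble in water ✓
(D) compound iota — density above water ✓; soluble in ether ✓; melting point low ✗; gives precipitate with silver nitrate ✗; soluble in water ✗
(E) compound mu — does not account for gives precipitate with silver nitrate
(F) compound zeta — fails on density above water, soluble in ether, melting point low, soluble in water (predicts density below water, not density above water)
No candidate is consistent with all observations.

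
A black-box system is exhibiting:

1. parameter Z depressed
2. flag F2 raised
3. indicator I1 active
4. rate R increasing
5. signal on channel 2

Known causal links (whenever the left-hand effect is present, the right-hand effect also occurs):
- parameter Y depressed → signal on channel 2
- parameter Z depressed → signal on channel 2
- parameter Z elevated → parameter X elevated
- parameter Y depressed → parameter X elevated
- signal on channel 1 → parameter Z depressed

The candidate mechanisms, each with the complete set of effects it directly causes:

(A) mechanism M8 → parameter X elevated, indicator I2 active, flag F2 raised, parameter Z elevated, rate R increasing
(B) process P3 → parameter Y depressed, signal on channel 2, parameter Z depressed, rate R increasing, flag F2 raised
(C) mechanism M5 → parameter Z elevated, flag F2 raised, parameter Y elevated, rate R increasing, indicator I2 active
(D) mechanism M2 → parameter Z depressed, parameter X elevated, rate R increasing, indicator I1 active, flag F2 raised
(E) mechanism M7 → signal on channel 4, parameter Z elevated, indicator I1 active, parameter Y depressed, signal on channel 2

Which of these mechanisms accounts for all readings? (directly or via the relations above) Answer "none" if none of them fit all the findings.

D

Testing each hypothesis:
(A) mechanism M8 — fails on parameter Z depressed, indicator I1 active, signal on channel 2 (predicts parameter Z elevated, not parameter Z depressed)
(B) process P3 — parameter Z depressed ✓; flag F2 raised ✓; indicator I1 active ✗; rate R increasing ✓; signal on channel 2 ✓
(C) mechanism M5 — parameter Z depressed ✗; flag F2 raised ✓; indicator I1 active ✗; rate R increasing ✓; signal on channel 2 ✗
(D) mechanism M2 — parameter Z depressed ✓; flag F2 raised ✓; indicator I1 active ✓; rate R increasing ✓; signal on channel 2 ✓ (through parameter Z depressed → signal on channel 2)
(E) mechanism M7 — parameter Z depressed ✗; flag F2 raised ✗; indicator I1 active ✓; rate R increasing ✗; signal on channel 2 ✓
(D) alone accounts for all the evidence.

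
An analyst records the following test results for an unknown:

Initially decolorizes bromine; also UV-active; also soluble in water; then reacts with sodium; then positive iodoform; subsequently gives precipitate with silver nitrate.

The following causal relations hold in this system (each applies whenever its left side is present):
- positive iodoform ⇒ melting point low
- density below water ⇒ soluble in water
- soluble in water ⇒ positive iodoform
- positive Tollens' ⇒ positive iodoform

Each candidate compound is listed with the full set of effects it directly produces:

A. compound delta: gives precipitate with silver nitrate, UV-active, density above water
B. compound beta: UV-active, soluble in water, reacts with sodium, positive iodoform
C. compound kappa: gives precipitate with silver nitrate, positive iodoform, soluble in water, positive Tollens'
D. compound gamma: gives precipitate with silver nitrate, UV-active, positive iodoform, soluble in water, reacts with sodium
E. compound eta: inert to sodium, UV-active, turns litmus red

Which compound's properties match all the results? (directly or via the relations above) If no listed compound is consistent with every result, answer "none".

Per-candidate check:
(A) compound delta — decolorizes bromine -; UV-active +; soluble in water -; reacts with sodium -; positive iodoform -; gives precipitate with silver nitrate +
(B) compound beta — decolorizes bromine -; UV-active +; soluble in water +; reacts with sodium +; positive iodoform +; gives precipitate with silver nitrate -
(C) compound kappa — decolorizes bromine -; UV-active -; soluble in water +; reacts with sodium -; positive iodoform +; gives precipitate with silver nitrate +
(D) compound gamma — decolorizes bromine -; UV-active +; soluble in water +; reacts with sodium +; positive iodoform +; gives precipitate with silver nitrate +
(E) compound eta — fails on decolorizes bromine, soluble in water, reacts with sodium, positive iodoform, gives precipitate with silver nitrate (predicts inert to sodium, not reacts with sodium)
None of the listed candidates fits everything.

none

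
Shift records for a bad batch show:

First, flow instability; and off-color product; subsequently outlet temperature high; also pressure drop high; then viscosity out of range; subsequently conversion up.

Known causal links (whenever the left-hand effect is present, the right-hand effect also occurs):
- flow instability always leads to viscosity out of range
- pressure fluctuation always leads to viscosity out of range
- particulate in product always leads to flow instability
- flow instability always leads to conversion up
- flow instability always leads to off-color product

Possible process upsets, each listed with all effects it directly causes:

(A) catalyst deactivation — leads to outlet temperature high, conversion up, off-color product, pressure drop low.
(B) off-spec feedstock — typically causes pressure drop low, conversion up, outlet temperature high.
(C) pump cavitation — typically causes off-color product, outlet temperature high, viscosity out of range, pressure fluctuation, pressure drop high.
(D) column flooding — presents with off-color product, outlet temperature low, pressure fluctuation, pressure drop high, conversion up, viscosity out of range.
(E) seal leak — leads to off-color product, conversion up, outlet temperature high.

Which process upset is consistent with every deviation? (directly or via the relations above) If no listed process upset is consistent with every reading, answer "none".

Testing each hypothesis:
(A) catalyst deactivation — fails on flow instability, pressure drop high, viscosity out of range (predicts pressure drop low, not pressure drop high)
(B) off-spec feedstock — flow instability -; off-color product -; outlet temperature high +; pressure drop high -; viscosity out of range -; conversion up +
(C) pump cavitation — does not account for flow instability, conversion up
(D) column flooding — flow instability -; off-color product +; outlet temperature high -; pressure drop high +; viscosity out of range +; conversion up +
(E) seal leak — does not account for flow instability, pressure drop high, viscosity out of range
No candidate is consistent with all observations.

none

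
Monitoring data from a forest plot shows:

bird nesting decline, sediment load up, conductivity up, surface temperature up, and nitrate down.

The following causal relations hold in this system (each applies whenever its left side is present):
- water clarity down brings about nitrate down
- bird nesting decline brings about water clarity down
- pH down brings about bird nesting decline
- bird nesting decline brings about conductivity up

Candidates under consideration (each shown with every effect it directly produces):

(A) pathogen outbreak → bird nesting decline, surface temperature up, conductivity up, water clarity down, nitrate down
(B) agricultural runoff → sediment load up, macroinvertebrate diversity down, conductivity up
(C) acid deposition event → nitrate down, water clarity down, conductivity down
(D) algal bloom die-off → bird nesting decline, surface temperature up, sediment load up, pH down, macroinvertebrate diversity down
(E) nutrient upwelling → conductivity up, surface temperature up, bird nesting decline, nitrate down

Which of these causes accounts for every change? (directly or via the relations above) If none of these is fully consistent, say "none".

Per-candidate check:
(A) pathogen outbreak — does not account for sediment load up
(B) agricultural runoff — bird nesting decline -; sediment load up +; conductivity up +; surface temperature up -; nitrate down -
(C) acid deposition event — bird nesting decline -; sediment load up -; conductivity up -; surface temperature up -; nitrate down +
(D) algal bloom die-off — accounts for every observation (conductivity up by bird nesting decline → conductivity up)
(E) nutrient upwelling — does not account for sediment load up
(D) is the only candidate with no mismatches.

D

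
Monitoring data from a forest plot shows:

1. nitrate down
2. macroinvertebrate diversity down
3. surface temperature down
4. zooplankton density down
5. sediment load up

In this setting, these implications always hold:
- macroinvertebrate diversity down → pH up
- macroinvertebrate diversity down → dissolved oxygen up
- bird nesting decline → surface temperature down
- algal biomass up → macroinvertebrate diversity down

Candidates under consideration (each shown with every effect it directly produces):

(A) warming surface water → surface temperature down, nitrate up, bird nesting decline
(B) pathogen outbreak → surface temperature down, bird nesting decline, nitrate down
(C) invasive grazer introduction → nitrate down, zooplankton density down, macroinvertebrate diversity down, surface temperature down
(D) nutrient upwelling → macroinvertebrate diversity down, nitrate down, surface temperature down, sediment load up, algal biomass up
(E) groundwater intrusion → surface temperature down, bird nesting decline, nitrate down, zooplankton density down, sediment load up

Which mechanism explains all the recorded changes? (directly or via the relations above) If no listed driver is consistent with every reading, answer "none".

Testing each hypothesis:
(A) warming surface water — nitrate down NO; macroinvertebrate diversity down NO; surface temperature down yes; zooplankton density down NO; sediment load up NO
(B) pathogen outbreak — does not account for macroinvertebrate diversity down, zooplankton density down, sediment load up
(C) invasive grazer introduction — nitrate down yes; macroinvertebrate diversity down yes; surface temperature down yes; zooplankton density down yes; sediment load up NO
(D) nutrient upwelling — does not account for zooplankton density down
(E) groundwater intrusion — nitrate down yes; macroinvertebrate diversity down NO; surface temperature down yes; zooplankton density down yes; sediment load up yes
No candidate is consistent with all observations.

none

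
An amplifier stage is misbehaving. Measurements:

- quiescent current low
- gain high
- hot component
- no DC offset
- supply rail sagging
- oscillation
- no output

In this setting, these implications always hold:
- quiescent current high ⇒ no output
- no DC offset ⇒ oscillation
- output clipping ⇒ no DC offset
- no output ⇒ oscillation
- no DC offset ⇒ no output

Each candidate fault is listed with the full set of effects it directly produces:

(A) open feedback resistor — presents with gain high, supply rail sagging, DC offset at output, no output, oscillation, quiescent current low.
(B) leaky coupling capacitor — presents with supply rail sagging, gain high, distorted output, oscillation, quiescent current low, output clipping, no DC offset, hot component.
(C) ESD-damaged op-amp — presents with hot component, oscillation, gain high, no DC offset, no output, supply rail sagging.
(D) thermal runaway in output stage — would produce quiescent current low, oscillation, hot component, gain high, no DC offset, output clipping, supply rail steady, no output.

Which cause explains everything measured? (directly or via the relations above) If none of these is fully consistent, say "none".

For each candidate, compare predicted effects to what was observed:
(A) open feedback resistor — quiescent current low match; gain high match; hot component miss; no DC offset miss; supply rail sagging match; oscillation match; no output match
(B) leaky coupling capacitor — accounts for every observation (no output through no DC offset → no output)
(C) ESD-damaged op-amp — quiescent current low miss; gain high match; hot component match; no DC offset match; supply rail sagging match; oscillation match; no output match
(D) thermal runaway in output stage — fails on supply rail sagging (predicts supply rail steady, not supply rail sagging)
(B) alone accounts for all the evidence.

B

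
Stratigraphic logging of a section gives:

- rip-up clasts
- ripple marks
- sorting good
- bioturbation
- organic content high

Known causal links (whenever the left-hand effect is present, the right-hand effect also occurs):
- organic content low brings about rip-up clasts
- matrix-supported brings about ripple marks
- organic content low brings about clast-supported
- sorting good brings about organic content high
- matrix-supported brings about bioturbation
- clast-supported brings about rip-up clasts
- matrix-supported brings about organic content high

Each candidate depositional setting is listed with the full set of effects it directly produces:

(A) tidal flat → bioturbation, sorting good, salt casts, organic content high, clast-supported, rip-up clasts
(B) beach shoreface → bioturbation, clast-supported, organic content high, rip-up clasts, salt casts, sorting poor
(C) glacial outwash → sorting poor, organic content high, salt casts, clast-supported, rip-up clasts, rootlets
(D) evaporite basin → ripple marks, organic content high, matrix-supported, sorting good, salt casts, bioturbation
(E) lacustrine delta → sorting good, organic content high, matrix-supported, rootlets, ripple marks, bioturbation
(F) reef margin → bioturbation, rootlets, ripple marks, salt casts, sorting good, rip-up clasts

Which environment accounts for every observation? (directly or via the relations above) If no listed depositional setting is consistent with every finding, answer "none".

Testing each hypothesis:
(A) tidal flat — rip-up clasts yes; ripple marks NO; sorting good yes; bioturbation yes; organic content high yes
(B) beach shoreface — rip-up clasts yes; ripple marks NO; sorting good NO; bioturbation yes; organic content high yes
(C) glacial outwash — rip-up clasts yes; ripple marks NO; sorting good NO; bioturbation NO; organic content high yes
(D) evaporite basin — does not account for rip-up clasts
(E) lacustrine delta — does not account for rip-up clasts
(F) reef margin — rip-up clasts yes; ripple marks yes; sorting good yes; bioturbation yes; organic content high yes (via sorting good → organic content high)
Only (F) is consistent with every observation.

F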